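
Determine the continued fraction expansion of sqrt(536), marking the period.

[23; (6, 1, 1, 2, 5, 2, 1, 1, 6, 46)]

Write x_i = (sqrt(536) + m_i)/d_i with (m_0, d_0) = (0, 1). a_0 = floor(sqrt(536)) = 23, since 23^2 = 529 <= 536 < 576 = 24^2.
Iterate m_{i+1} = d_i*a_i - m_i, d_{i+1} = (536 - m_{i+1}^2)/d_i, a_{i+1} = floor((a_0 + m_{i+1})/d_{i+1}):
  m_1 = 1*23 - 0 = 23, d_1 = (536 - 23^2)/1 = 7/1 = 7, a_1 = floor((23 + 23)/7) = 6.
  m_2 = 7*6 - 23 = 19, d_2 = (536 - 19^2)/7 = 175/7 = 25, a_2 = floor((23 + 19)/25) = 1.
  m_3 = 25*1 - 19 = 6, d_3 = (536 - 6^2)/25 = 500/25 = 20, a_3 = floor((23 + 6)/20) = 1.
  m_4 = 20*1 - 6 = 14, d_4 = (536 - 14^2)/20 = 340/20 = 17, a_4 = floor((23 + 14)/17) = 2.
  m_5 = 17*2 - 14 = 20, d_5 = (536 - 20^2)/17 = 136/17 = 8, a_5 = floor((23 + 20)/8) = 5.
  m_6 = 8*5 - 20 = 20, d_6 = (536 - 20^2)/8 = 136/8 = 17, a_6 = floor((23 + 20)/17) = 2.
  m_7 = 17*2 - 20 = 14, d_7 = (536 - 14^2)/17 = 340/17 = 20, a_7 = floor((23 + 14)/20) = 1.
  m_8 = 20*1 - 14 = 6, d_8 = (536 - 6^2)/20 = 500/20 = 25, a_8 = floor((23 + 6)/25) = 1.
  m_9 = 25*1 - 6 = 19, d_9 = (536 - 19^2)/25 = 175/25 = 7, a_9 = floor((23 + 19)/7) = 6.
  m_10 = 7*6 - 19 = 23, d_10 = (536 - 23^2)/7 = 7/7 = 1, a_10 = floor((23 + 23)/1) = 46.
  m_11 = 1*46 - 23 = 23, d_11 = (536 - 23^2)/1 = 7/1 = 7: (m_11, d_11) = (m_1, d_1) = (23, 7), so from here the quotients repeat a_1, ..., a_10; the period length is 10.
Hence the expansion of sqrt(536) is a_0 = 23 followed by the repeating block 6, 1, 1, 2, 5, 2, 1, 1, 6, 46 (period 10).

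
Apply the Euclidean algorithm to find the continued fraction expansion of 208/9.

Run the Euclidean algorithm on 208 and 9; the successive quotients are the partial quotients a_0, a_1, ... (each step inverts the fractional part left over by the previous one):
  208 = 23*9 + 1, so a_0 = 23.
  9 = 9*1 + 0, so a_1 = 9.
The remainder reaches 0 after 2 divisions, so the expansion has 2 partial quotients, read off in order.

[23; 9]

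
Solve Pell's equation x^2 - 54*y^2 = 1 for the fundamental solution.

First expand sqrt(54) as a continued fraction. With x_i = (sqrt(54) + m_i)/d_i and (m_0, d_0) = (0, 1): a_0 = floor(sqrt(54)) = 7, since 7^2 = 49 <= 54 < 64 = 8^2.
Iterate m_{i+1} = d_i*a_i - m_i, d_{i+1} = (54 - m_{i+1}^2)/d_i, a_{i+1} = floor((a_0 + m_{i+1})/d_{i+1}):
  m_1 = 1*7 - 0 = 7, d_1 = (54 - 7^2)/1 = 5/1 = 5, a_1 = floor((7 + 7)/5) = 2.
  m_2 = 5*2 - 7 = 3, d_2 = (54 - 3^2)/5 = 45/5 = 9, a_2 = floor((7 + 3)/9) = 1.
  m_3 = 9*1 - 3 = 6, d_3 = (54 - 6^2)/9 = 18/9 = 2, a_3 = floor((7 + 6)/2) = 6.
  m_4 = 2*6 - 6 = 6, d_4 = (54 - 6^2)/2 = 18/2 = 9, a_4 = floor((7 + 6)/9) = 1.
  m_5 = 9*1 - 6 = 3, d_5 = (54 - 3^2)/9 = 45/9 = 5, a_5 = floor((7 + 3)/5) = 2.
  m_6 = 5*2 - 3 = 7, d_6 = (54 - 7^2)/5 = 5/5 = 1, a_6 = floor((7 + 7)/1) = 14.
  m_7 = 1*14 - 7 = 7, d_7 = (54 - 7^2)/1 = 5/1 = 5: (m_7, d_7) = (m_1, d_1) = (7, 5), so from here the quotients repeat a_1, ..., a_6; the period length is 6.
So sqrt(54) = [7; (2, 1, 6, 1, 2, 14)] with period length k = 6.
k is even, so the fundamental solution of x^2 - 54y^2 = 1 is (p_{k-1}, q_{k-1}) = (p_5, q_5); compute convergents through index 5.
Convergents (p_i = a_i*p_{i-1} + p_{i-2}, q_i = a_i*q_{i-1} + q_{i-2} with p_{-2}=0, p_{-1}=1, q_{-2}=1, q_{-1}=0):
  i=0: a_0=7, p_0 = 7*1 + 0 = 7, q_0 = 7*0 + 1 = 1.
  i=1: a_1=2, p_1 = 2*7 + 1 = 15, q_1 = 2*1 + 0 = 2.
  i=2: a_2=1, p_2 = 1*15 + 7 = 22, q_2 = 1*2 + 1 = 3.
  i=3: a_3=6, p_3 = 6*22 + 15 = 147, q_3 = 6*3 + 2 = 20.
  i=4: a_4=1, p_4 = 1*147 + 22 = 169, q_4 = 1*20 + 3 = 23.
  i=5: a_5=2, p_5 = 2*169 + 147 = 485, q_5 = 2*23 + 20 = 66.
Check: 485^2 - 54*66^2 = 235225 - 235224 = 1, so (x, y) = (485, 66) solves the equation, and by the theorem it is the least positive solution.

(x, y) = (485, 66)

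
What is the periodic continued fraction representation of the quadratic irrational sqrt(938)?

[30; (1, 1, 1, 2, 8, 2, 1, 1, 1, 60)]

Write x_i = (sqrt(938) + m_i)/d_i with (m_0, d_0) = (0, 1). a_0 = floor(sqrt(938)) = 30, since 30^2 = 900 <= 938 < 961 = 31^2.
Iterate m_{i+1} = d_i*a_i - m_i, d_{i+1} = (938 - m_{i+1}^2)/d_i, a_{i+1} = floor((a_0 + m_{i+1})/d_{i+1}):
  m_1 = 1*30 - 0 = 30, d_1 = (938 - 30^2)/1 = 38/1 = 38, a_1 = floor((30 + 30)/38) = 1.
  m_2 = 38*1 - 30 = 8, d_2 = (938 - 8^2)/38 = 874/38 = 23, a_2 = floor((30 + 8)/23) = 1.
  m_3 = 23*1 - 8 = 15, d_3 = (938 - 15^2)/23 = 713/23 = 31, a_3 = floor((30 + 15)/31) = 1.
  m_4 = 31*1 - 15 = 16, d_4 = (938 - 16^2)/31 = 682/31 = 22, a_4 = floor((30 + 16)/22) = 2.
  m_5 = 22*2 - 16 = 28, d_5 = (938 - 28^2)/22 = 154/22 = 7, a_5 = floor((30 + 28)/7) = 8.
  m_6 = 7*8 - 28 = 28, d_6 = (938 - 28^2)/7 = 154/7 = 22, a_6 = floor((30 + 28)/22) = 2.
  m_7 = 22*2 - 28 = 16, d_7 = (938 - 16^2)/22 = 682/22 = 31, a_7 = floor((30 + 16)/31) = 1.
  m_8 = 31*1 - 16 = 15, d_8 = (938 - 15^2)/31 = 713/31 = 23, a_8 = floor((30 + 15)/23) = 1.
  m_9 = 23*1 - 15 = 8, d_9 = (938 - 8^2)/23 = 874/23 = 38, a_9 = floor((30 + 8)/38) = 1.
  m_10 = 38*1 - 8 = 30, d_10 = (938 - 30^2)/38 = 38/38 = 1, a_10 = floor((30 + 30)/1) = 60.
  m_11 = 1*60 - 30 = 30, d_11 = (938 - 30^2)/1 = 38/1 = 38: (m_11, d_11) = (m_1, d_1) = (30, 38), so from here the quotients repeat a_1, ..., a_10; the period length is 10.
Hence the expansion of sqrt(938) is a_0 = 30 followed by the repeating block 1, 1, 1, 2, 8, 2, 1, 1, 1, 60 (period 10).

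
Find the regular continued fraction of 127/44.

[2; 1, 7, 1, 4]

Run the Euclidean algorithm on 127 and 44; the successive quotients are the partial quotients a_0, a_1, ... (each step inverts the fractional part left over by the previous one):
  127 = 2*44 + 39, so a_0 = 2.
  44 = 1*39 + 5, so a_1 = 1.
  39 = 7*5 + 4, so a_2 = 7.
  5 = 1*4 + 1, so a_3 = 1.
  4 = 4*1 + 0, so a_4 = 4.
The remainder reaches 0 after 5 divisions, so the expansion has 5 partial quotients, read off in order.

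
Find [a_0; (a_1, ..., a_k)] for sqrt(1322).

Write x_i = (sqrt(1322) + m_i)/d_i with (m_0, d_0) = (0, 1). a_0 = floor(sqrt(1322)) = 36, since 36^2 = 1296 <= 1322 < 1369 = 37^2.
Iterate m_{i+1} = d_i*a_i - m_i, d_{i+1} = (1322 - m_{i+1}^2)/d_i, a_{i+1} = floor((a_0 + m_{i+1})/d_{i+1}):
  m_1 = 1*36 - 0 = 36, d_1 = (1322 - 36^2)/1 = 26/1 = 26, a_1 = floor((36 + 36)/26) = 2.
  m_2 = 26*2 - 36 = 16, d_2 = (1322 - 16^2)/26 = 1066/26 = 41, a_2 = floor((36 + 16)/41) = 1.
  m_3 = 41*1 - 16 = 25, d_3 = (1322 - 25^2)/41 = 697/41 = 17, a_3 = floor((36 + 25)/17) = 3.
  m_4 = 17*3 - 25 = 26, d_4 = (1322 - 26^2)/17 = 646/17 = 38, a_4 = floor((36 + 26)/38) = 1.
  m_5 = 38*1 - 26 = 12, d_5 = (1322 - 12^2)/38 = 1178/38 = 31, a_5 = floor((36 + 12)/31) = 1.
  m_6 = 31*1 - 12 = 19, d_6 = (1322 - 19^2)/31 = 961/31 = 31, a_6 = floor((36 + 19)/31) = 1.
  m_7 = 31*1 - 19 = 12, d_7 = (1322 - 12^2)/31 = 1178/31 = 38, a_7 = floor((36 + 12)/38) = 1.
  m_8 = 38*1 - 12 = 26, d_8 = (1322 - 26^2)/38 = 646/38 = 17, a_8 = floor((36 + 26)/17) = 3.
  m_9 = 17*3 - 26 = 25, d_9 = (1322 - 25^2)/17 = 697/17 = 41, a_9 = floor((36 + 25)/41) = 1.
  m_10 = 41*1 - 25 = 16, d_10 = (1322 - 16^2)/41 = 1066/41 = 26, a_10 = floor((36 + 16)/26) = 2.
  m_11 = 26*2 - 16 = 36, d_11 = (1322 - 36^2)/26 = 26/26 = 1, a_11 = floor((36 + 36)/1) = 72.
  m_12 = 1*72 - 36 = 36, d_12 = (1322 - 36^2)/1 = 26/1 = 26: (m_12, d_12) = (m_1, d_1) = (36, 26), so from here the quotients repeat a_1, ..., a_11; the period length is 11.
Hence the expansion of sqrt(1322) is a_0 = 36 followed by the repeating block 2, 1, 3, 1, 1, 1, 1, 3, 1, 2, 72 (period 11).

[36; (2, 1, 3, 1, 1, 1, 1, 3, 1, 2, 72)]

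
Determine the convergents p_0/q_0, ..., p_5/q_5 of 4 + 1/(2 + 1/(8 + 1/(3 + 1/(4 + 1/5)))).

Using the convergent recurrence p_i = a_i*p_{i-1} + p_{i-2}, q_i = a_i*q_{i-1} + q_{i-2} with p_{-2}=0, p_{-1}=1, q_{-2}=1, q_{-1}=0:
  i=0: a_0=4, p_0 = 4*1 + 0 = 4, q_0 = 4*0 + 1 = 1.
  i=1: a_1=2, p_1 = 2*4 + 1 = 9, q_1 = 2*1 + 0 = 2.
  i=2: a_2=8, p_2 = 8*9 + 4 = 76, q_2 = 8*2 + 1 = 17.
  i=3: a_3=3, p_3 = 3*76 + 9 = 237, q_3 = 3*17 + 2 = 53.
  i=4: a_4=4, p_4 = 4*237 + 76 = 1024, q_4 = 4*53 + 17 = 229.
  i=5: a_5=5, p_5 = 5*1024 + 237 = 5357, q_5 = 5*229 + 53 = 1198.

4/1, 9/2, 76/17, 237/53, 1024/229, 5357/1198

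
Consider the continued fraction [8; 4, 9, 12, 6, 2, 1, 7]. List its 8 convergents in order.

Using the convergent recurrence p_i = a_i*p_{i-1} + p_{i-2}, q_i = a_i*q_{i-1} + q_{i-2} with p_{-2}=0, p_{-1}=1, q_{-2}=1, q_{-1}=0:
  i=0: a_0=8, p_0 = 8*1 + 0 = 8, q_0 = 8*0 + 1 = 1.
  i=1: a_1=4, p_1 = 4*8 + 1 = 33, q_1 = 4*1 + 0 = 4.
  i=2: a_2=9, p_2 = 9*33 + 8 = 305, q_2 = 9*4 + 1 = 37.
  i=3: a_3=12, p_3 = 12*305 + 33 = 3693, q_3 = 12*37 + 4 = 448.
  i=4: a_4=6, p_4 = 6*3693 + 305 = 22463, q_4 = 6*448 + 37 = 2725.
  i=5: a_5=2, p_5 = 2*22463 + 3693 = 48619, q_5 = 2*2725 + 448 = 5898.
  i=6: a_6=1, p_6 = 1*48619 + 22463 = 71082, q_6 = 1*5898 + 2725 = 8623.
  i=7: a_7=7, p_7 = 7*71082 + 48619 = 546193, q_7 = 7*8623 + 5898 = 66259.

8/1, 33/4, 305/37, 3693/448, 22463/2725, 48619/5898, 71082/8623, 546193/66259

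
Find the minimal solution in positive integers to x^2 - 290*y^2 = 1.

(x, y) = (579, 34)

First expand sqrt(290) as a continued fraction. With x_i = (sqrt(290) + m_i)/d_i and (m_0, d_0) = (0, 1): a_0 = floor(sqrt(290)) = 17, since 17^2 = 289 <= 290 < 324 = 18^2.
Iterate m_{i+1} = d_i*a_i - m_i, d_{i+1} = (290 - m_{i+1}^2)/d_i, a_{i+1} = floor((a_0 + m_{i+1})/d_{i+1}):
  m_1 = 1*17 - 0 = 17, d_1 = (290 - 17^2)/1 = 1/1 = 1, a_1 = floor((17 + 17)/1) = 34.
  m_2 = 1*34 - 17 = 17, d_2 = (290 - 17^2)/1 = 1/1 = 1: (m_2, d_2) = (m_1, d_1) = (17, 1), so from here the quotient a_1 repeats; the period length is 1.
So sqrt(290) = [17; (34)] with period length k = 1.
k is odd, so (p_{k-1}, q_{k-1}) only solves x^2 - 290y^2 = -1 and the fundamental solution of x^2 - 290y^2 = 1 is (p_{2k-1}, q_{2k-1}) = (p_1, q_1); compute convergents through index 1, running through the period twice.
Convergents (p_i = a_i*p_{i-1} + p_{i-2}, q_i = a_i*q_{i-1} + q_{i-2} with p_{-2}=0, p_{-1}=1, q_{-2}=1, q_{-1}=0):
  i=0: a_0=17, p_0 = 17*1 + 0 = 17, q_0 = 17*0 + 1 = 1.
  i=1: a_1=34, p_1 = 34*17 + 1 = 579, q_1 = 34*1 + 0 = 34.
Indeed p_0^2 - 290*q_0^2 = 289 - 290 = -1, not +1.
Check: 579^2 - 290*34^2 = 335241 - 335240 = 1, so (x, y) = (579, 34) solves the equation, and by the theorem it is the least positive solution.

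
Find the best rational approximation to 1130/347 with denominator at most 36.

Expand x = 1130/347 as a continued fraction with the Euclidean algorithm:
  1130 = 3*347 + 89, so a_0 = 3.
  347 = 3*89 + 80, so a_1 = 3.
  89 = 1*80 + 9, so a_2 = 1.
  80 = 8*9 + 8, so a_3 = 8.
  9 = 1*8 + 1, so a_4 = 1.
  8 = 8*1 + 0, so a_5 = 8.
so x = [3; 3, 1, 8, 1, 8].
Convergents (p_i = a_i*p_{i-1} + p_{i-2}, q_i = a_i*q_{i-1} + q_{i-2} with p_{-2}=0, p_{-1}=1, q_{-2}=1, q_{-1}=0), until the denominator exceeds 36:
  i=0: a_0=3, p_0 = 3*1 + 0 = 3, q_0 = 3*0 + 1 = 1.
  i=1: a_1=3, p_1 = 3*3 + 1 = 10, q_1 = 3*1 + 0 = 3.
  i=2: a_2=1, p_2 = 1*10 + 3 = 13, q_2 = 1*3 + 1 = 4.
  i=3: a_3=8, p_3 = 8*13 + 10 = 114, q_3 = 8*4 + 3 = 35.
  i=4: a_4=1, p_4 = 1*114 + 13 = 127, q_4 = 1*35 + 4 = 39.
q_4 = 39 > 36, so the last convergent with denominator <= 36 is p_3/q_3 = 114/35.
The closest fraction with denominator <= 36 is either p_3/q_3 or the intermediate fraction (k*p_3 + p_2)/(k*q_3 + q_2) with the largest k >= 1 whose denominator stays <= 36; these approach x as k grows, and every other convergent or intermediate fraction in range is farther away.
Largest k: floor((36 - q_2)/q_3) = floor((36 - 4)/35) = 0.
Since k = 0, no intermediate fraction beyond p_3/q_3 has denominator <= 36, so the convergent 114/35 is the closest (its error is |1130*35 - 114*347|/(347*35) = 8/12145).

114/35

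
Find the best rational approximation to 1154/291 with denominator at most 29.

Expand x = 1154/291 as a continued fraction with the Euclidean algorithm:
  1154 = 3*291 + 281, so a_0 = 3.
  291 = 1*281 + 10, so a_1 = 1.
  281 = 28*10 + 1, so a_2 = 28.
  10 = 10*1 + 0, so a_3 = 10.
so x = [3; 1, 28, 10].
Convergents (p_i = a_i*p_{i-1} + p_{i-2}, q_i = a_i*q_{i-1} + q_{i-2} with p_{-2}=0, p_{-1}=1, q_{-2}=1, q_{-1}=0), until the denominator exceeds 29:
  i=0: a_0=3, p_0 = 3*1 + 0 = 3, q_0 = 3*0 + 1 = 1.
  i=1: a_1=1, p_1 = 1*3 + 1 = 4, q_1 = 1*1 + 0 = 1.
  i=2: a_2=28, p_2 = 28*4 + 3 = 115, q_2 = 28*1 + 1 = 29.
  i=3: a_3=10, p_3 = 10*115 + 4 = 1154, q_3 = 10*29 + 1 = 291.
q_3 = 291 > 29, so the last convergent with denominator <= 29 is p_2/q_2 = 115/29.
The closest fraction with denominator <= 29 is either p_2/q_2 or the intermediate fraction (k*p_2 + p_1)/(k*q_2 + q_1) with the largest k >= 1 whose denominator stays <= 29; these approach x as k grows, and every other convergent or intermediate fraction in range is farther away.
Largest k: floor((29 - q_1)/q_2) = floor((29 - 1)/29) = 0.
Since k = 0, no intermediate fraction beyond p_2/q_2 has denominator <= 29, so the convergent 115/29 is the closest (its error is |1154*29 - 115*291|/(291*29) = 1/8439).

115/29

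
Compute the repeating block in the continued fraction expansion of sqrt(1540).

[39; (4, 8, 2, 8, 4, 78)]

Write x_i = (sqrt(1540) + m_i)/d_i with (m_0, d_0) = (0, 1). a_0 = floor(sqrt(1540)) = 39, since 39^2 = 1521 <= 1540 < 1600 = 40^2.
Iterate m_{i+1} = d_i*a_i - m_i, d_{i+1} = (1540 - m_{i+1}^2)/d_i, a_{i+1} = floor((a_0 + m_{i+1})/d_{i+1}):
  m_1 = 1*39 - 0 = 39, d_1 = (1540 - 39^2)/1 = 19/1 = 19, a_1 = floor((39 + 39)/19) = 4.
  m_2 = 19*4 - 39 = 37, d_2 = (1540 - 37^2)/19 = 171/19 = 9, a_2 = floor((39 + 37)/9) = 8.
  m_3 = 9*8 - 37 = 35, d_3 = (1540 - 35^2)/9 = 315/9 = 35, a_3 = floor((39 + 35)/35) = 2.
  m_4 = 35*2 - 35 = 35, d_4 = (1540 - 35^2)/35 = 315/35 = 9, a_4 = floor((39 + 35)/9) = 8.
  m_5 = 9*8 - 35 = 37, d_5 = (1540 - 37^2)/9 = 171/9 = 19, a_5 = floor((39 + 37)/19) = 4.
  m_6 = 19*4 - 37 = 39, d_6 = (1540 - 39^2)/19 = 19/19 = 1, a_6 = floor((39 + 39)/1) = 78.
  m_7 = 1*78 - 39 = 39, d_7 = (1540 - 39^2)/1 = 19/1 = 19: (m_7, d_7) = (m_1, d_1) = (39, 19), so from here the quotients repeat a_1, ..., a_6; the period length is 6.
Hence the expansion of sqrt(1540) is a_0 = 39 followed by the repeating block 4, 8, 2, 8, 4, 78 (period 6).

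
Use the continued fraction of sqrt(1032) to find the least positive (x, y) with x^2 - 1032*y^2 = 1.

First expand sqrt(1032) as a continued fraction. With x_i = (sqrt(1032) + m_i)/d_i and (m_0, d_0) = (0, 1): a_0 = floor(sqrt(1032)) = 32, since 32^2 = 1024 <= 1032 < 1089 = 33^2.
Iterate m_{i+1} = d_i*a_i - m_i, d_{i+1} = (1032 - m_{i+1}^2)/d_i, a_{i+1} = floor((a_0 + m_{i+1})/d_{i+1}):
  m_1 = 1*32 - 0 = 32, d_1 = (1032 - 32^2)/1 = 8/1 = 8, a_1 = floor((32 + 32)/8) = 8.
  m_2 = 8*8 - 32 = 32, d_2 = (1032 - 32^2)/8 = 8/8 = 1, a_2 = floor((32 + 32)/1) = 64.
  m_3 = 1*64 - 32 = 32, d_3 = (1032 - 32^2)/1 = 8/1 = 8: (m_3, d_3) = (m_1, d_1) = (32, 8), so from here the quotients repeat a_1, a_2; the period length is 2.
So sqrt(1032) = [32; (8, 64)] with period length k = 2.
k is even, so the fundamental solution of x^2 - 1032y^2 = 1 is (p_{k-1}, q_{k-1}) = (p_1, q_1); compute convergents through index 1.
Convergents (p_i = a_i*p_{i-1} + p_{i-2}, q_i = a_i*q_{i-1} + q_{i-2} with p_{-2}=0, p_{-1}=1, q_{-2}=1, q_{-1}=0):
  i=0: a_0=32, p_0 = 32*1 + 0 = 32, q_0 = 32*0 + 1 = 1.
  i=1: a_1=8, p_1 = 8*32 + 1 = 257, q_1 = 8*1 + 0 = 8.
Check: 257^2 - 1032*8^2 = 66049 - 66048 = 1, so (x, y) = (257, 8) solves the equation, and by the theorem it is the least positive solution.

(x, y) = (257, 8)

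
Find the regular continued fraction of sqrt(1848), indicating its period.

[42; (1, 84)]

Write x_i = (sqrt(1848) + m_i)/d_i with (m_0, d_0) = (0, 1). a_0 = floor(sqrt(1848)) = 42, since 42^2 = 1764 <= 1848 < 1849 = 43^2.
Iterate m_{i+1} = d_i*a_i - m_i, d_{i+1} = (1848 - m_{i+1}^2)/d_i, a_{i+1} = floor((a_0 + m_{i+1})/d_{i+1}):
  m_1 = 1*42 - 0 = 42, d_1 = (1848 - 42^2)/1 = 84/1 = 84, a_1 = floor((42 + 42)/84) = 1.
  m_2 = 84*1 - 42 = 42, d_2 = (1848 - 42^2)/84 = 84/84 = 1, a_2 = floor((42 + 42)/1) = 84.
  m_3 = 1*84 - 42 = 42, d_3 = (1848 - 42^2)/1 = 84/1 = 84: (m_3, d_3) = (m_1, d_1) = (42, 84), so from here the quotients repeat a_1, a_2; the period length is 2.
Hence the expansion of sqrt(1848) is a_0 = 42 followed by the repeating block 1, 84 (period 2).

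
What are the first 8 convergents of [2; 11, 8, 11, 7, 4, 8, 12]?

Using the convergent recurrence p_i = a_i*p_{i-1} + p_{i-2}, q_i = a_i*q_{i-1} + q_{i-2} with p_{-2}=0, p_{-1}=1, q_{-2}=1, q_{-1}=0:
  i=0: a_0=2, p_0 = 2*1 + 0 = 2, q_0 = 2*0 + 1 = 1.
  i=1: a_1=11, p_1 = 11*2 + 1 = 23, q_1 = 11*1 + 0 = 11.
  i=2: a_2=8, p_2 = 8*23 + 2 = 186, q_2 = 8*11 + 1 = 89.
  i=3: a_3=11, p_3 = 11*186 + 23 = 2069, q_3 = 11*89 + 11 = 990.
  i=4: a_4=7, p_4 = 7*2069 + 186 = 14669, q_4 = 7*990 + 89 = 7019.
  i=5: a_5=4, p_5 = 4*14669 + 2069 = 60745, q_5 = 4*7019 + 990 = 29066.
  i=6: a_6=8, p_6 = 8*60745 + 14669 = 500629, q_6 = 8*29066 + 7019 = 239547.
  i=7: a_7=12, p_7 = 12*500629 + 60745 = 6068293, q_7 = 12*239547 + 29066 = 2903630.

2/1, 23/11, 186/89, 2069/990, 14669/7019, 60745/29066, 500629/239547, 6068293/2903630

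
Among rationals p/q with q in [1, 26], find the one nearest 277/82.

71/21

Expand x = 277/82 as a continued fraction with the Euclidean algorithm:
  277 = 3*82 + 31, so a_0 = 3.
  82 = 2*31 + 20, so a_1 = 2.
  31 = 1*20 + 11, so a_2 = 1.
  20 = 1*11 + 9, so a_3 = 1.
  11 = 1*9 + 2, so a_4 = 1.
  9 = 4*2 + 1, so a_5 = 4.
  2 = 2*1 + 0, so a_6 = 2.
so x = [3; 2, 1, 1, 1, 4, 2].
Convergents (p_i = a_i*p_{i-1} + p_{i-2}, q_i = a_i*q_{i-1} + q_{i-2} with p_{-2}=0, p_{-1}=1, q_{-2}=1, q_{-1}=0), until the denominator exceeds 26:
  i=0: a_0=3, p_0 = 3*1 + 0 = 3, q_0 = 3*0 + 1 = 1.
  i=1: a_1=2, p_1 = 2*3 + 1 = 7, q_1 = 2*1 + 0 = 2.
  i=2: a_2=1, p_2 = 1*7 + 3 = 10, q_2 = 1*2 + 1 = 3.
  i=3: a_3=1, p_3 = 1*10 + 7 = 17, q_3 = 1*3 + 2 = 5.
  i=4: a_4=1, p_4 = 1*17 + 10 = 27, q_4 = 1*5 + 3 = 8.
  i=5: a_5=4, p_5 = 4*27 + 17 = 125, q_5 = 4*8 + 5 = 37.
q_5 = 37 > 26, so the last convergent with denominator <= 26 is p_4/q_4 = 27/8.
The closest fraction with denominator <= 26 is either p_4/q_4 or the intermediate fraction (k*p_4 + p_3)/(k*q_4 + q_3) with the largest k >= 1 whose denominator stays <= 26; these approach x as k grows, and every other convergent or intermediate fraction in range is farther away.
Largest k: floor((26 - q_3)/q_4) = floor((26 - 5)/8) = 2.
That gives (2*27 + 17)/(2*8 + 5) = 71/21.
Compare the errors: |x - 27/8| = |277*8 - 27*82|/(82*8) = 2/656, and |x - 71/21| = |277*21 - 71*82|/(82*21) = 5/1722.
Cross-multiplying, 5*656 = 3280 < 3444 = 2*1722, so 5/1722 is smaller: the intermediate fraction 71/21 is closer to x than 27/8.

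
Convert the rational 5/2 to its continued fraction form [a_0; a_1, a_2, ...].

Run the Euclidean algorithm on 5 and 2; the successive quotients are the partial quotients a_0, a_1, ... (each step inverts the fractional part left over by the previous one):
  5 = 2*2 + 1, so a_0 = 2.
  2 = 2*1 + 0, so a_1 = 2.
The remainder reaches 0 after 2 divisions, so the expansion has 2 partial quotients, read off in order.

[2; 2]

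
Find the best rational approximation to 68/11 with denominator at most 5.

31/5

Expand x = 68/11 as a continued fraction with the Euclidean algorithm:
  68 = 6*11 + 2, so a_0 = 6.
  11 = 5*2 + 1, so a_1 = 5.
  2 = 2*1 + 0, so a_2 = 2.
so x = [6; 5, 2].
Convergents (p_i = a_i*p_{i-1} + p_{i-2}, q_i = a_i*q_{i-1} + q_{i-2} with p_{-2}=0, p_{-1}=1, q_{-2}=1, q_{-1}=0), until the denominator exceeds 5:
  i=0: a_0=6, p_0 = 6*1 + 0 = 6, q_0 = 6*0 + 1 = 1.
  i=1: a_1=5, p_1 = 5*6 + 1 = 31, q_1 = 5*1 + 0 = 5.
  i=2: a_2=2, p_2 = 2*31 + 6 = 68, q_2 = 2*5 + 1 = 11.
q_2 = 11 > 5, so the last convergent with denominator <= 5 is p_1/q_1 = 31/5.
The closest fraction with denominator <= 5 is either p_1/q_1 or the intermediate fraction (k*p_1 + p_0)/(k*q_1 + q_0) with the largest k >= 1 whose denominator stays <= 5; these approach x as k grows, and every other convergent or intermediate fraction in range is farther away.
Largest k: floor((5 - q_0)/q_1) = floor((5 - 1)/5) = 0.
Since k = 0, no intermediate fraction beyond p_1/q_1 has denominator <= 5, so the convergent 31/5 is the closest (its error is |68*5 - 31*11|/(11*5) = 1/55).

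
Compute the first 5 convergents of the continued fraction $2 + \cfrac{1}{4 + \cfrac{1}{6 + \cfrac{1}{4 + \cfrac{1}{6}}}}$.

2/1, 9/4, 56/25, 233/104, 1454/649

Using the convergent recurrence p_i = a_i*p_{i-1} + p_{i-2}, q_i = a_i*q_{i-1} + q_{i-2} with p_{-2}=0, p_{-1}=1, q_{-2}=1, q_{-1}=0:
  i=0: a_0=2, p_0 = 2*1 + 0 = 2, q_0 = 2*0 + 1 = 1.
  i=1: a_1=4, p_1 = 4*2 + 1 = 9, q_1 = 4*1 + 0 = 4.
  i=2: a_2=6, p_2 = 6*9 + 2 = 56, q_2 = 6*4 + 1 = 25.
  i=3: a_3=4, p_3 = 4*56 + 9 = 233, q_3 = 4*25 + 4 = 104.
  i=4: a_4=6, p_4 = 6*233 + 56 = 1454, q_4 = 6*104 + 25 = 649.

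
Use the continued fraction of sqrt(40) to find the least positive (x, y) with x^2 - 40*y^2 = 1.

(x, y) = (19, 3)

First expand sqrt(40) as a continued fraction. With x_i = (sqrt(40) + m_i)/d_i and (m_0, d_0) = (0, 1): a_0 = floor(sqrt(40)) = 6, since 6^2 = 36 <= 40 < 49 = 7^2.
Iterate m_{i+1} = d_i*a_i - m_i, d_{i+1} = (40 - m_{i+1}^2)/d_i, a_{i+1} = floor((a_0 + m_{i+1})/d_{i+1}):
  m_1 = 1*6 - 0 = 6, d_1 = (40 - 6^2)/1 = 4/1 = 4, a_1 = floor((6 + 6)/4) = 3.
  m_2 = 4*3 - 6 = 6, d_2 = (40 - 6^2)/4 = 4/4 = 1, a_2 = floor((6 + 6)/1) = 12.
  m_3 = 1*12 - 6 = 6, d_3 = (40 - 6^2)/1 = 4/1 = 4: (m_3, d_3) = (m_1, d_1) = (6, 4), so from here the quotients repeat a_1, a_2; the period length is 2.
So sqrt(40) = [6; (3, 12)] with period length k = 2.
k is even, so the fundamental solution of x^2 - 40y^2 = 1 is (p_{k-1}, q_{k-1}) = (p_1, q_1); compute convergents through index 1.
Convergents (p_i = a_i*p_{i-1} + p_{i-2}, q_i = a_i*q_{i-1} + q_{i-2} with p_{-2}=0, p_{-1}=1, q_{-2}=1, q_{-1}=0):
  i=0: a_0=6, p_0 = 6*1 + 0 = 6, q_0 = 6*0 + 1 = 1.
  i=1: a_1=3, p_1 = 3*6 + 1 = 19, q_1 = 3*1 + 0 = 3.
Check: 19^2 - 40*3^2 = 361 - 360 = 1, so (x, y) = (19, 3) solves the equation, and by the theorem it is the least positive solution.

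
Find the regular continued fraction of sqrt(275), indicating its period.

[16; (1, 1, 2, 1, 1, 32)]

Write x_i = (sqrt(275) + m_i)/d_i with (m_0, d_0) = (0, 1). a_0 = floor(sqrt(275)) = 16, since 16^2 = 256 <= 275 < 289 = 17^2.
Iterate m_{i+1} = d_i*a_i - m_i, d_{i+1} = (275 - m_{i+1}^2)/d_i, a_{i+1} = floor((a_0 + m_{i+1})/d_{i+1}):
  m_1 = 1*16 - 0 = 16, d_1 = (275 - 16^2)/1 = 19/1 = 19, a_1 = floor((16 + 16)/19) = 1.
  m_2 = 19*1 - 16 = 3, d_2 = (275 - 3^2)/19 = 266/19 = 14, a_2 = floor((16 + 3)/14) = 1.
  m_3 = 14*1 - 3 = 11, d_3 = (275 - 11^2)/14 = 154/14 = 11, a_3 = floor((16 + 11)/11) = 2.
  m_4 = 11*2 - 11 = 11, d_4 = (275 - 11^2)/11 = 154/11 = 14, a_4 = floor((16 + 11)/14) = 1.
  m_5 = 14*1 - 11 = 3, d_5 = (275 - 3^2)/14 = 266/14 = 19, a_5 = floor((16 + 3)/19) = 1.
  m_6 = 19*1 - 3 = 16, d_6 = (275 - 16^2)/19 = 19/19 = 1, a_6 = floor((16 + 16)/1) = 32.
  m_7 = 1*32 - 16 = 16, d_7 = (275 - 16^2)/1 = 19/1 = 19: (m_7, d_7) = (m_1, d_1) = (16, 19), so from here the quotients repeat a_1, ..., a_6; the period length is 6.
Hence the expansion of sqrt(275) is a_0 = 16 followed by the repeating block 1, 1, 2, 1, 1, 32 (period 6).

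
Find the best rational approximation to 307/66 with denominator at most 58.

200/43

Expand x = 307/66 as a continued fraction with the Euclidean algorithm:
  307 = 4*66 + 43, so a_0 = 4.
  66 = 1*43 + 23, so a_1 = 1.
  43 = 1*23 + 20, so a_2 = 1.
  23 = 1*20 + 3, so a_3 = 1.
  20 = 6*3 + 2, so a_4 = 6.
  3 = 1*2 + 1, so a_5 = 1.
  2 = 2*1 + 0, so a_6 = 2.
so x = [4; 1, 1, 1, 6, 1, 2].
Convergents (p_i = a_i*p_{i-1} + p_{i-2}, q_i = a_i*q_{i-1} + q_{i-2} with p_{-2}=0, p_{-1}=1, q_{-2}=1, q_{-1}=0), until the denominator exceeds 58:
  i=0: a_0=4, p_0 = 4*1 + 0 = 4, q_0 = 4*0 + 1 = 1.
  i=1: a_1=1, p_1 = 1*4 + 1 = 5, q_1 = 1*1 + 0 = 1.
  i=2: a_2=1, p_2 = 1*5 + 4 = 9, q_2 = 1*1 + 1 = 2.
  i=3: a_3=1, p_3 = 1*9 + 5 = 14, q_3 = 1*2 + 1 = 3.
  i=4: a_4=6, p_4 = 6*14 + 9 = 93, q_4 = 6*3 + 2 = 20.
  i=5: a_5=1, p_5 = 1*93 + 14 = 107, q_5 = 1*20 + 3 = 23.
  i=6: a_6=2, p_6 = 2*107 + 93 = 307, q_6 = 2*23 + 20 = 66.
q_6 = 66 > 58, so the last convergent with denominator <= 58 is p_5/q_5 = 107/23.
The closest fraction with denominator <= 58 is either p_5/q_5 or the intermediate fraction (k*p_5 + p_4)/(k*q_5 + q_4) with the largest k >= 1 whose denominator stays <= 58; these approach x as k grows, and every other convergent or intermediate fraction in range is farther away.
Largest k: floor((58 - q_4)/q_5) = floor((58 - 20)/23) = 1.
That gives (1*107 + 93)/(1*23 + 20) = 200/43.
Compare the errors: |x - 107/23| = |307*23 - 107*66|/(66*23) = 1/1518, and |x - 200/43| = |307*43 - 200*66|/(66*43) = 1/2838.
Cross-multiplying, 1*1518 = 1518 < 2838 = 1*2838, so 1/2838 is smaller: the intermediate fraction 200/43 is closer to x than 107/23.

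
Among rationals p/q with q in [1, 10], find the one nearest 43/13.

Expand x = 43/13 as a continued fraction with the Euclidean algorithm:
  43 = 3*13 + 4, so a_0 = 3.
  13 = 3*4 + 1, so a_1 = 3.
  4 = 4*1 + 0, so a_2 = 4.
so x = [3; 3, 4].
Convergents (p_i = a_i*p_{i-1} + p_{i-2}, q_i = a_i*q_{i-1} + q_{i-2} with p_{-2}=0, p_{-1}=1, q_{-2}=1, q_{-1}=0), until the denominator exceeds 10:
  i=0: a_0=3, p_0 = 3*1 + 0 = 3, q_0 = 3*0 + 1 = 1.
  i=1: a_1=3, p_1 = 3*3 + 1 = 10, q_1 = 3*1 + 0 = 3.
  i=2: a_2=4, p_2 = 4*10 + 3 = 43, q_2 = 4*3 + 1 = 13.
q_2 = 13 > 10, so the last convergent with denominator <= 10 is p_1/q_1 = 10/3.
The closest fraction with denominator <= 10 is either p_1/q_1 or the intermediate fraction (k*p_1 + p_0)/(k*q_1 + q_0) with the largest k >= 1 whose denominator stays <= 10; these approach x as k grows, and every other convergent or intermediate fraction in range is farther away.
Largest k: floor((10 - q_0)/q_1) = floor((10 - 1)/3) = 3.
That gives (3*10 + 3)/(3*3 + 1) = 33/10.
Compare the errors: |x - 10/3| = |43*3 - 10*13|/(13*3) = 1/39, and |x - 33/10| = |43*10 - 33*13|/(13*10) = 1/130.
Cross-multiplying, 1*39 = 39 < 130 = 1*130, so 1/130 is smaller: the intermediate fraction 33/10 is closer to x than 10/3.

33/10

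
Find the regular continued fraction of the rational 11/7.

[1; 1, 1, 3]

Run the Euclidean algorithm on 11 and 7; the successive quotients are the partial quotients a_0, a_1, ... (each step inverts the fractional part left over by the previous one):
  11 = 1*7 + 4, so a_0 = 1.
  7 = 1*4 + 3, so a_1 = 1.
  4 = 1*3 + 1, so a_2 = 1.
  3 = 3*1 + 0, so a_3 = 3.
The remainder reaches 0 after 4 divisions, so the expansion has 4 partial quotients, read off in order.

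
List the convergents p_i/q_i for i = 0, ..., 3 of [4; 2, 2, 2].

4/1, 9/2, 22/5, 53/12

Using the convergent recurrence p_i = a_i*p_{i-1} + p_{i-2}, q_i = a_i*q_{i-1} + q_{i-2} with p_{-2}=0, p_{-1}=1, q_{-2}=1, q_{-1}=0:
  i=0: a_0=4, p_0 = 4*1 + 0 = 4, q_0 = 4*0 + 1 = 1.
  i=1: a_1=2, p_1 = 2*4 + 1 = 9, q_1 = 2*1 + 0 = 2.
  i=2: a_2=2, p_2 = 2*9 + 4 = 22, q_2 = 2*2 + 1 = 5.
  i=3: a_3=2, p_3 = 2*22 + 9 = 53, q_3 = 2*5 + 2 = 12.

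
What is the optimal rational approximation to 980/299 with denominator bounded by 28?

Expand x = 980/299 as a continued fraction with the Euclidean algorithm:
  980 = 3*299 + 83, so a_0 = 3.
  299 = 3*83 + 50, so a_1 = 3.
  83 = 1*50 + 33, so a_2 = 1.
  50 = 1*33 + 17, so a_3 = 1.
  33 = 1*17 + 16, so a_4 = 1.
  17 = 1*16 + 1, so a_5 = 1.
  16 = 16*1 + 0, so a_6 = 16.
so x = [3; 3, 1, 1, 1, 1, 16].
Convergents (p_i = a_i*p_{i-1} + p_{i-2}, q_i = a_i*q_{i-1} + q_{i-2} with p_{-2}=0, p_{-1}=1, q_{-2}=1, q_{-1}=0), until the denominator exceeds 28:
  i=0: a_0=3, p_0 = 3*1 + 0 = 3, q_0 = 3*0 + 1 = 1.
  i=1: a_1=3, p_1 = 3*3 + 1 = 10, q_1 = 3*1 + 0 = 3.
  i=2: a_2=1, p_2 = 1*10 + 3 = 13, q_2 = 1*3 + 1 = 4.
  i=3: a_3=1, p_3 = 1*13 + 10 = 23, q_3 = 1*4 + 3 = 7.
  i=4: a_4=1, p_4 = 1*23 + 13 = 36, q_4 = 1*7 + 4 = 11.
  i=5: a_5=1, p_5 = 1*36 + 23 = 59, q_5 = 1*11 + 7 = 18.
  i=6: a_6=16, p_6 = 16*59 + 36 = 980, q_6 = 16*18 + 11 = 299.
q_6 = 299 > 28, so the last convergent with denominator <= 28 is p_5/q_5 = 59/18.
The closest fraction with denominator <= 28 is either p_5/q_5 or the intermediate fraction (k*p_5 + p_4)/(k*q_5 + q_4) with the largest k >= 1 whose denominator stays <= 28; these approach x as k grows, and every other convergent or intermediate fraction in range is farther away.
Largest k: floor((28 - q_4)/q_5) = floor((28 - 11)/18) = 0.
Since k = 0, no intermediate fraction beyond p_5/q_5 has denominator <= 28, so the convergent 59/18 is the closest (its error is |980*18 - 59*299|/(299*18) = 1/5382).

59/18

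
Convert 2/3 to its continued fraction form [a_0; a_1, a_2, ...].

[0; 1, 2]

Run the Euclidean algorithm on 2 and 3; the successive quotients are the partial quotients a_0, a_1, ... (each step inverts the fractional part left over by the previous one):
  2 = 0*3 + 2, so a_0 = 0.
  3 = 1*2 + 1, so a_1 = 1.
  2 = 2*1 + 0, so a_2 = 2.
The remainder reaches 0 after 3 divisions, so the expansion has 3 partial quotients, read off in order.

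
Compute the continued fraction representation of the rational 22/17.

Run the Euclidean algorithm on 22 and 17; the successive quotients are the partial quotients a_0, a_1, ... (each step inverts the fractional part left over by the previous one):
  22 = 1*17 + 5, so a_0 = 1.
  17 = 3*5 + 2, so a_1 = 3.
  5 = 2*2 + 1, so a_2 = 2.
  2 = 2*1 + 0, so a_3 = 2.
The remainder reaches 0 after 4 divisions, so the expansion has 4 partial quotients, read off in order.

[1; 3, 2, 2]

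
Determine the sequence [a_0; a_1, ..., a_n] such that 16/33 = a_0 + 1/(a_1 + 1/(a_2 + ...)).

[0; 2, 16]

Run the Euclidean algorithm on 16 and 33; the successive quotients are the partial quotients a_0, a_1, ... (each step inverts the fractional part left over by the previous one):
  16 = 0*33 + 16, so a_0 = 0.
  33 = 2*16 + 1, so a_1 = 2.
  16 = 16*1 + 0, so a_2 = 16.
The remainder reaches 0 after 3 divisions, so the expansion has 3 partial quotients, read off in order.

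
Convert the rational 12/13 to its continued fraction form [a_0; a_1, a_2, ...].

[0; 1, 12]

Run the Euclidean algorithm on 12 and 13; the successive quotients are the partial quotients a_0, a_1, ... (each step inverts the fractional part left over by the previous one):
  12 = 0*13 + 12, so a_0 = 0.
  13 = 1*12 + 1, so a_1 = 1.
  12 = 12*1 + 0, so a_2 = 12.
The remainder reaches 0 after 3 divisions, so the expansion has 3 partial quotients, read off in order.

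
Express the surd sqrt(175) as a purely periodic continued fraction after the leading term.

Write x_i = (sqrt(175) + m_i)/d_i with (m_0, d_0) = (0, 1). a_0 = floor(sqrt(175)) = 13, since 13^2 = 169 <= 175 < 196 = 14^2.
Iterate m_{i+1} = d_i*a_i - m_i, d_{i+1} = (175 - m_{i+1}^2)/d_i, a_{i+1} = floor((a_0 + m_{i+1})/d_{i+1}):
  m_1 = 1*13 - 0 = 13, d_1 = (175 - 13^2)/1 = 6/1 = 6, a_1 = floor((13 + 13)/6) = 4.
  m_2 = 6*4 - 13 = 11, d_2 = (175 - 11^2)/6 = 54/6 = 9, a_2 = floor((13 + 11)/9) = 2.
  m_3 = 9*2 - 11 = 7, d_3 = (175 - 7^2)/9 = 126/9 = 14, a_3 = floor((13 + 7)/14) = 1.
  m_4 = 14*1 - 7 = 7, d_4 = (175 - 7^2)/14 = 126/14 = 9, a_4 = floor((13 + 7)/9) = 2.
  m_5 = 9*2 - 7 = 11, d_5 = (175 - 11^2)/9 = 54/9 = 6, a_5 = floor((13 + 11)/6) = 4.
  m_6 = 6*4 - 11 = 13, d_6 = (175 - 13^2)/6 = 6/6 = 1, a_6 = floor((13 + 13)/1) = 26.
  m_7 = 1*26 - 13 = 13, d_7 = (175 - 13^2)/1 = 6/1 = 6: (m_7, d_7) = (m_1, d_1) = (13, 6), so from here the quotients repeat a_1, ..., a_6; the period length is 6.
Hence the expansion of sqrt(175) is a_0 = 13 followed by the repeating block 4, 2, 1, 2, 4, 26 (period 6).

[13; (4, 2, 1, 2, 4, 26)]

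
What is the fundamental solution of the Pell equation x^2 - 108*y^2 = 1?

First expand sqrt(108) as a continued fraction. With x_i = (sqrt(108) + m_i)/d_i and (m_0, d_0) = (0, 1): a_0 = floor(sqrt(108)) = 10, since 10^2 = 100 <= 108 < 121 = 11^2.
Iterate m_{i+1} = d_i*a_i - m_i, d_{i+1} = (108 - m_{i+1}^2)/d_i, a_{i+1} = floor((a_0 + m_{i+1})/d_{i+1}):
  m_1 = 1*10 - 0 = 10, d_1 = (108 - 10^2)/1 = 8/1 = 8, a_1 = floor((10 + 10)/8) = 2.
  m_2 = 8*2 - 10 = 6, d_2 = (108 - 6^2)/8 = 72/8 = 9, a_2 = floor((10 + 6)/9) = 1.
  m_3 = 9*1 - 6 = 3, d_3 = (108 - 3^2)/9 = 99/9 = 11, a_3 = floor((10 + 3)/11) = 1.
  m_4 = 11*1 - 3 = 8, d_4 = (108 - 8^2)/11 = 44/11 = 4, a_4 = floor((10 + 8)/4) = 4.
  m_5 = 4*4 - 8 = 8, d_5 = (108 - 8^2)/4 = 44/4 = 11, a_5 = floor((10 + 8)/11) = 1.
  m_6 = 11*1 - 8 = 3, d_6 = (108 - 3^2)/11 = 99/11 = 9, a_6 = floor((10 + 3)/9) = 1.
  m_7 = 9*1 - 3 = 6, d_7 = (108 - 6^2)/9 = 72/9 = 8, a_7 = floor((10 + 6)/8) = 2.
  m_8 = 8*2 - 6 = 10, d_8 = (108 - 10^2)/8 = 8/8 = 1, a_8 = floor((10 + 10)/1) = 20.
  m_9 = 1*20 - 10 = 10, d_9 = (108 - 10^2)/1 = 8/1 = 8: (m_9, d_9) = (m_1, d_1) = (10, 8), so from here the quotients repeat a_1, ..., a_8; the period length is 8.
So sqrt(108) = [10; (2, 1, 1, 4, 1, 1, 2, 20)] with period length k = 8.
k is even, so the fundamental solution of x^2 - 108y^2 = 1 is (p_{k-1}, q_{k-1}) = (p_7, q_7); compute convergents through index 7.
Convergents (p_i = a_i*p_{i-1} + p_{i-2}, q_i = a_i*q_{i-1} + q_{i-2} with p_{-2}=0, p_{-1}=1, q_{-2}=1, q_{-1}=0):
  i=0: a_0=10, p_0 = 10*1 + 0 = 10, q_0 = 10*0 + 1 = 1.
  i=1: a_1=2, p_1 = 2*10 + 1 = 21, q_1 = 2*1 + 0 = 2.
  i=2: a_2=1, p_2 = 1*21 + 10 = 31, q_2 = 1*2 + 1 = 3.
  i=3: a_3=1, p_3 = 1*31 + 21 = 52, q_3 = 1*3 + 2 = 5.
  i=4: a_4=4, p_4 = 4*52 + 31 = 239, q_4 = 4*5 + 3 = 23.
  i=5: a_5=1, p_5 = 1*239 + 52 = 291, q_5 = 1*23 + 5 = 28.
  i=6: a_6=1, p_6 = 1*291 + 239 = 530, q_6 = 1*28 + 23 = 51.
  i=7: a_7=2, p_7 = 2*530 + 291 = 1351, q_7 = 2*51 + 28 = 130.
Check: 1351^2 - 108*130^2 = 1825201 - 1825200 = 1, so (x, y) = (1351, 130) solves the equation, and by the theorem it is the least positive solution.

(x, y) = (1351, 130)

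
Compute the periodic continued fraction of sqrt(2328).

Write x_i = (sqrt(2328) + m_i)/d_i with (m_0, d_0) = (0, 1). a_0 = floor(sqrt(2328)) = 48, since 48^2 = 2304 <= 2328 < 2401 = 49^2.
Iterate m_{i+1} = d_i*a_i - m_i, d_{i+1} = (2328 - m_{i+1}^2)/d_i, a_{i+1} = floor((a_0 + m_{i+1})/d_{i+1}):
  m_1 = 1*48 - 0 = 48, d_1 = (2328 - 48^2)/1 = 24/1 = 24, a_1 = floor((48 + 48)/24) = 4.
  m_2 = 24*4 - 48 = 48, d_2 = (2328 - 48^2)/24 = 24/24 = 1, a_2 = floor((48 + 48)/1) = 96.
  m_3 = 1*96 - 48 = 48, d_3 = (2328 - 48^2)/1 = 24/1 = 24: (m_3, d_3) = (m_1, d_1) = (48, 24), so from here the quotients repeat a_1, a_2; the period length is 2.
Hence the expansion of sqrt(2328) is a_0 = 48 followed by the repeating block 4, 96 (period 2).

[48; (4, 96)]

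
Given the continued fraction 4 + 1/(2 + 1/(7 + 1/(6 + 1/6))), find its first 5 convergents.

Using the convergent recurrence p_i = a_i*p_{i-1} + p_{i-2}, q_i = a_i*q_{i-1} + q_{i-2} with p_{-2}=0, p_{-1}=1, q_{-2}=1, q_{-1}=0:
  i=0: a_0=4, p_0 = 4*1 + 0 = 4, q_0 = 4*0 + 1 = 1.
  i=1: a_1=2, p_1 = 2*4 + 1 = 9, q_1 = 2*1 + 0 = 2.
  i=2: a_2=7, p_2 = 7*9 + 4 = 67, q_2 = 7*2 + 1 = 15.
  i=3: a_3=6, p_3 = 6*67 + 9 = 411, q_3 = 6*15 + 2 = 92.
  i=4: a_4=6, p_4 = 6*411 + 67 = 2533, q_4 = 6*92 + 15 = 567.

4/1, 9/2, 67/15, 411/92, 2533/567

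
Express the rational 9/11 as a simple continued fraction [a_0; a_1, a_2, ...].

Run the Euclidean algorithm on 9 and 11; the successive quotients are the partial quotients a_0, a_1, ... (each step inverts the fractional part left over by the previous one):
  9 = 0*11 + 9, so a_0 = 0.
  11 = 1*9 + 2, so a_1 = 1.
  9 = 4*2 + 1, so a_2 = 4.
  2 = 2*1 + 0, so a_3 = 2.
The remainder reaches 0 after 4 divisions, so the expansion has 4 partial quotients, read off in order.

[0; 1, 4, 2]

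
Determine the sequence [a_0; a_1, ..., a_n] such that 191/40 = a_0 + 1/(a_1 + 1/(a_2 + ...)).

Run the Euclidean algorithm on 191 and 40; the successive quotients are the partial quotients a_0, a_1, ... (each step inverts the fractional part left over by the previous one):
  191 = 4*40 + 31, so a_0 = 4.
  40 = 1*31 + 9, so a_1 = 1.
  31 = 3*9 + 4, so a_2 = 3.
  9 = 2*4 + 1, so a_3 = 2.
  4 = 4*1 + 0, so a_4 = 4.
The remainder reaches 0 after 5 divisions, so the expansion has 5 partial quotients, read off in order.

[4; 1, 3, 2, 4]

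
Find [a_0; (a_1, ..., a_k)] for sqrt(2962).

[54; (2, 2, 1, 4, 54, 4, 1, 2, 2, 108)]

Write x_i = (sqrt(2962) + m_i)/d_i with (m_0, d_0) = (0, 1). a_0 = floor(sqrt(2962)) = 54, since 54^2 = 2916 <= 2962 < 3025 = 55^2.
Iterate m_{i+1} = d_i*a_i - m_i, d_{i+1} = (2962 - m_{i+1}^2)/d_i, a_{i+1} = floor((a_0 + m_{i+1})/d_{i+1}):
  m_1 = 1*54 - 0 = 54, d_1 = (2962 - 54^2)/1 = 46/1 = 46, a_1 = floor((54 + 54)/46) = 2.
  m_2 = 46*2 - 54 = 38, d_2 = (2962 - 38^2)/46 = 1518/46 = 33, a_2 = floor((54 + 38)/33) = 2.
  m_3 = 33*2 - 38 = 28, d_3 = (2962 - 28^2)/33 = 2178/33 = 66, a_3 = floor((54 + 28)/66) = 1.
  m_4 = 66*1 - 28 = 38, d_4 = (2962 - 38^2)/66 = 1518/66 = 23, a_4 = floor((54 + 38)/23) = 4.
  m_5 = 23*4 - 38 = 54, d_5 = (2962 - 54^2)/23 = 46/23 = 2, a_5 = floor((54 + 54)/2) = 54.
  m_6 = 2*54 - 54 = 54, d_6 = (2962 - 54^2)/2 = 46/2 = 23, a_6 = floor((54 + 54)/23) = 4.
  m_7 = 23*4 - 54 = 38, d_7 = (2962 - 38^2)/23 = 1518/23 = 66, a_7 = floor((54 + 38)/66) = 1.
  m_8 = 66*1 - 38 = 28, d_8 = (2962 - 28^2)/66 = 2178/66 = 33, a_8 = floor((54 + 28)/33) = 2.
  m_9 = 33*2 - 28 = 38, d_9 = (2962 - 38^2)/33 = 1518/33 = 46, a_9 = floor((54 + 38)/46) = 2.
  m_10 = 46*2 - 38 = 54, d_10 = (2962 - 54^2)/46 = 46/46 = 1, a_10 = floor((54 + 54)/1) = 108.
  m_11 = 1*108 - 54 = 54, d_11 = (2962 - 54^2)/1 = 46/1 = 46: (m_11, d_11) = (m_1, d_1) = (54, 46), so from here the quotients repeat a_1, ..., a_10; the period length is 10.
Hence the expansion of sqrt(2962) is a_0 = 54 followed by the repeating block 2, 2, 1, 4, 54, 4, 1, 2, 2, 108 (period 10).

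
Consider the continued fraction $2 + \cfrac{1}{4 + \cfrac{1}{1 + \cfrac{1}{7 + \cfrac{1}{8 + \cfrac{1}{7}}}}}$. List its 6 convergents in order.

Using the convergent recurrence p_i = a_i*p_{i-1} + p_{i-2}, q_i = a_i*q_{i-1} + q_{i-2} with p_{-2}=0, p_{-1}=1, q_{-2}=1, q_{-1}=0:
  i=0: a_0=2, p_0 = 2*1 + 0 = 2, q_0 = 2*0 + 1 = 1.
  i=1: a_1=4, p_1 = 4*2 + 1 = 9, q_1 = 4*1 + 0 = 4.
  i=2: a_2=1, p_2 = 1*9 + 2 = 11, q_2 = 1*4 + 1 = 5.
  i=3: a_3=7, p_3 = 7*11 + 9 = 86, q_3 = 7*5 + 4 = 39.
  i=4: a_4=8, p_4 = 8*86 + 11 = 699, q_4 = 8*39 + 5 = 317.
  i=5: a_5=7, p_5 = 7*699 + 86 = 4979, q_5 = 7*317 + 39 = 2258.

2/1, 9/4, 11/5, 86/39, 699/317, 4979/2258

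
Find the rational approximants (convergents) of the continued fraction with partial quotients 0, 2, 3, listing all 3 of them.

0/1, 1/2, 3/7

Using the convergent recurrence p_i = a_i*p_{i-1} + p_{i-2}, q_i = a_i*q_{i-1} + q_{i-2} with p_{-2}=0, p_{-1}=1, q_{-2}=1, q_{-1}=0:
  i=0: a_0=0, p_0 = 0*1 + 0 = 0, q_0 = 0*0 + 1 = 1.
  i=1: a_1=2, p_1 = 2*0 + 1 = 1, q_1 = 2*1 + 0 = 2.
  i=2: a_2=3, p_2 = 3*1 + 0 = 3, q_2 = 3*2 + 1 = 7.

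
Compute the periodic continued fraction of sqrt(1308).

Write x_i = (sqrt(1308) + m_i)/d_i with (m_0, d_0) = (0, 1). a_0 = floor(sqrt(1308)) = 36, since 36^2 = 1296 <= 1308 < 1369 = 37^2.
Iterate m_{i+1} = d_i*a_i - m_i, d_{i+1} = (1308 - m_{i+1}^2)/d_i, a_{i+1} = floor((a_0 + m_{i+1})/d_{i+1}):
  m_1 = 1*36 - 0 = 36, d_1 = (1308 - 36^2)/1 = 12/1 = 12, a_1 = floor((36 + 36)/12) = 6.
  m_2 = 12*6 - 36 = 36, d_2 = (1308 - 36^2)/12 = 12/12 = 1, a_2 = floor((36 + 36)/1) = 72.
  m_3 = 1*72 - 36 = 36, d_3 = (1308 - 36^2)/1 = 12/1 = 12: (m_3, d_3) = (m_1, d_1) = (36, 12), so from here the quotients repeat a_1, a_2; the period length is 2.
Hence the expansion of sqrt(1308) is a_0 = 36 followed by the repeating block 6, 72 (period 2).

[36; (6, 72)]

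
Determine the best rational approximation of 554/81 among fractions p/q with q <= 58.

383/56

Expand x = 554/81 as a continued fraction with the Euclidean algorithm:
  554 = 6*81 + 68, so a_0 = 6.
  81 = 1*68 + 13, so a_1 = 1.
  68 = 5*13 + 3, so a_2 = 5.
  13 = 4*3 + 1, so a_3 = 4.
  3 = 3*1 + 0, so a_4 = 3.
so x = [6; 1, 5, 4, 3].
Convergents (p_i = a_i*p_{i-1} + p_{i-2}, q_i = a_i*q_{i-1} + q_{i-2} with p_{-2}=0, p_{-1}=1, q_{-2}=1, q_{-1}=0), until the denominator exceeds 58:
  i=0: a_0=6, p_0 = 6*1 + 0 = 6, q_0 = 6*0 + 1 = 1.
  i=1: a_1=1, p_1 = 1*6 + 1 = 7, q_1 = 1*1 + 0 = 1.
  i=2: a_2=5, p_2 = 5*7 + 6 = 41, q_2 = 5*1 + 1 = 6.
  i=3: a_3=4, p_3 = 4*41 + 7 = 171, q_3 = 4*6 + 1 = 25.
  i=4: a_4=3, p_4 = 3*171 + 41 = 554, q_4 = 3*25 + 6 = 81.
q_4 = 81 > 58, so the last convergent with denominator <= 58 is p_3/q_3 = 171/25.
The closest fraction with denominator <= 58 is either p_3/q_3 or the intermediate fraction (k*p_3 + p_2)/(k*q_3 + q_2) with the largest k >= 1 whose denominator stays <= 58; these approach x as k grows, and every other convergent or intermediate fraction in range is farther away.
Largest k: floor((58 - q_2)/q_3) = floor((58 - 6)/25) = 2.
That gives (2*171 + 41)/(2*25 + 6) = 383/56.
Compare the errors: |x - 171/25| = |554*25 - 171*81|/(81*25) = 1/2025, and |x - 383/56| = |554*56 - 383*81|/(81*56) = 1/4536.
Cross-multiplying, 1*2025 = 2025 < 4536 = 1*4536, so 1/4536 is smaller: the intermediate fraction 383/56 is closer to x than 171/25.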